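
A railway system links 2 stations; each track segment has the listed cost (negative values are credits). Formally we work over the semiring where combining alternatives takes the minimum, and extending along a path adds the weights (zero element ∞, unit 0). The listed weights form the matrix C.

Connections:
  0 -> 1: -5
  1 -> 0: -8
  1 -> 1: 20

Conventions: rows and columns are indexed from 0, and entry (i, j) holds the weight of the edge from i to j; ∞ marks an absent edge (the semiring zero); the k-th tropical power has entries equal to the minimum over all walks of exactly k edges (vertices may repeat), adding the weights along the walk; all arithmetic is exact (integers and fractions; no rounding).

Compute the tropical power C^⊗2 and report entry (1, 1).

C^⊗2:
  [-13, 15]
  [12, -13]
Key observation: the optimum is the walk 1->0->1, with weight (-8) + (-5) = -13.
Optimal value attained by: walk 1->0->1.
Answer: (C^⊗2)[1][1] = -13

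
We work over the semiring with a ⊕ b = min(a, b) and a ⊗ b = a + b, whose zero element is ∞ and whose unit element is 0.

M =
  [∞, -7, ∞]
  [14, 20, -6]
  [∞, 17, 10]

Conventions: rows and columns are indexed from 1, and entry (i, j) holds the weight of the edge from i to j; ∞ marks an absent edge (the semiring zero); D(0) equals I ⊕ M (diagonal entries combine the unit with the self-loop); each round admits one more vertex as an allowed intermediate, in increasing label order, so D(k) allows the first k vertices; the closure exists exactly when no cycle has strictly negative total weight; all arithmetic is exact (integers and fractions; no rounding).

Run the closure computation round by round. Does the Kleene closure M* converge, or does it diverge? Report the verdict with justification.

D(0):
  [0, -7, ∞]
  [14, 0, -6]
  [∞, 17, 0]
D(1):
  [0, -7, ∞]
  [14, 0, -6]
  [∞, 17, 0]
D(2):
  [0, -7, -13]
  [14, 0, -6]
  [31, 17, 0]
D(3):
  [0, -7, -13]
  [14, 0, -6]
  [31, 17, 0]
Key observation: every diagonal entry stays at the unit through all rounds, so no improving cycle exists.
Answer: CONVERGES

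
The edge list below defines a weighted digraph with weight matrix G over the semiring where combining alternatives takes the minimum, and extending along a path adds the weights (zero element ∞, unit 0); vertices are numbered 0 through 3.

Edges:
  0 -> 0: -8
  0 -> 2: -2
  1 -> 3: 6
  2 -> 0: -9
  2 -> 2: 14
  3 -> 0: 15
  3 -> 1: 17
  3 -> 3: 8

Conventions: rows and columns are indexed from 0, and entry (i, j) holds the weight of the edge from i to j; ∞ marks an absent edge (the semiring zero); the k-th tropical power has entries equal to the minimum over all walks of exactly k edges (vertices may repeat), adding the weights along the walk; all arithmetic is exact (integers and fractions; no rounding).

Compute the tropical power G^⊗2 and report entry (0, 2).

G^⊗2:
  [-16, ∞, -10, ∞]
  [21, 23, ∞, 14]
  [-17, ∞, -11, ∞]
  [7, 25, 13, 16]
Key observation: the optimum is the walk 0->0->2, with weight (-8) + (-2) = -10.
Optimal value attained by: walk 0->0->2.
Answer: (G^⊗2)[0][2] = -10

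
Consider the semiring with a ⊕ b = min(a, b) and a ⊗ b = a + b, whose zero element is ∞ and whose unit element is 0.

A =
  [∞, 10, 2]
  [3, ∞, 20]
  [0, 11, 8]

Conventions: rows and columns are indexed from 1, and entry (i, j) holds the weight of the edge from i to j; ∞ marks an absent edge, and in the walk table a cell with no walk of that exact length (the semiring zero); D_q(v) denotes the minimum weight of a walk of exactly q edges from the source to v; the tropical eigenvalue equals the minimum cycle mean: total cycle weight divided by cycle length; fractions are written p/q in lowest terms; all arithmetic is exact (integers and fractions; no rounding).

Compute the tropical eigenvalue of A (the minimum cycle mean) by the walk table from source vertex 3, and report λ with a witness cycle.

q=0: [∞, ∞, 0]
q=1: [0, 11, 8]
q=2: [8, 10, 2]
q=3: [2, 13, 10]
Optimal cycle mean attained by: cycle 1->3->1, total 2 + 0, length 2.
Answer: λ = 1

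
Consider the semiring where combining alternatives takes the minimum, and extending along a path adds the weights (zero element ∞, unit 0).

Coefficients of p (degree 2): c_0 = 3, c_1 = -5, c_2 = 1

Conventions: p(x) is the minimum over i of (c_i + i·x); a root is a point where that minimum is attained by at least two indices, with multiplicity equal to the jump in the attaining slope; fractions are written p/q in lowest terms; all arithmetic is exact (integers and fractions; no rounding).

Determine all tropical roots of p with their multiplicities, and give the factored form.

hull edge (i=0, c=3) to (i=1, c=-5): slope -8, span 1
hull edge (i=1, c=-5) to (i=2, c=1): slope 6, span 1
Factored form: p(x) = 1 ⊗ (x ⊕ (-6)) ⊗ (x ⊕ 8)
Answer: roots = -6 (mult 1), 8 (mult 1)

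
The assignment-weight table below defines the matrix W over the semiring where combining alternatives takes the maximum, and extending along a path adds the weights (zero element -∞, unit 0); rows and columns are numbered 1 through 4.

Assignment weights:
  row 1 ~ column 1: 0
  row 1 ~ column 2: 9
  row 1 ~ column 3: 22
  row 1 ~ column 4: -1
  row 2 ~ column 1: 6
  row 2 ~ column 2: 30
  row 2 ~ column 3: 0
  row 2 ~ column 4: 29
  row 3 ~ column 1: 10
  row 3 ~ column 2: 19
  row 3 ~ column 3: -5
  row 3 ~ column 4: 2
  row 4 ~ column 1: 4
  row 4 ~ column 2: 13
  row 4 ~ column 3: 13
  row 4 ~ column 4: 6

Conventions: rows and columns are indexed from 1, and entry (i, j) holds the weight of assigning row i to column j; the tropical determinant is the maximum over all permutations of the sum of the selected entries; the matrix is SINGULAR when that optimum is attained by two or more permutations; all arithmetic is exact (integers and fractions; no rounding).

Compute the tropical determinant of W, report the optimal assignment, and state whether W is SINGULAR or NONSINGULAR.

σ = (1, 2, 3, 4): 0 + 30 + (-5) + 6 = 31
σ = (1, 2, 4, 3): 0 + 30 + 2 + 13 = 45
σ = (1, 3, 2, 4): 0 + 0 + 19 + 6 = 25
σ = (1, 3, 4, 2): 0 + 0 + 2 + 13 = 15
σ = (1, 4, 2, 3): 0 + 29 + 19 + 13 = 61
σ = (1, 4, 3, 2): 0 + 29 + (-5) + 13 = 37
σ = (2, 1, 3, 4): 9 + 6 + (-5) + 6 = 16
σ = (2, 1, 4, 3): 9 + 6 + 2 + 13 = 30
σ = (2, 3, 1, 4): 9 + 0 + 10 + 6 = 25
σ = (2, 3, 4, 1): 9 + 0 + 2 + 4 = 15
σ = (2, 4, 1, 3): 9 + 29 + 10 + 13 = 61
σ = (2, 4, 3, 1): 9 + 29 + (-5) + 4 = 37
σ = (3, 1, 2, 4): 22 + 6 + 19 + 6 = 53
σ = (3, 1, 4, 2): 22 + 6 + 2 + 13 = 43
σ = (3, 2, 1, 4): 22 + 30 + 10 + 6 = 68
σ = (3, 2, 4, 1): 22 + 30 + 2 + 4 = 58
σ = (3, 4, 1, 2): 22 + 29 + 10 + 13 = 74
σ = (3, 4, 2, 1): 22 + 29 + 19 + 4 = 74
σ = (4, 1, 2, 3): (-1) + 6 + 19 + 13 = 37
σ = (4, 1, 3, 2): (-1) + 6 + (-5) + 13 = 13
σ = (4, 2, 1, 3): (-1) + 30 + 10 + 13 = 52
σ = (4, 2, 3, 1): (-1) + 30 + (-5) + 4 = 28
σ = (4, 3, 1, 2): (-1) + 0 + 10 + 13 = 22
σ = (4, 3, 2, 1): (-1) + 0 + 19 + 4 = 22
Optimal value attained by: σ = (3, 4, 1, 2).
Answer: det⊕(W) = 74; verdict: SINGULAR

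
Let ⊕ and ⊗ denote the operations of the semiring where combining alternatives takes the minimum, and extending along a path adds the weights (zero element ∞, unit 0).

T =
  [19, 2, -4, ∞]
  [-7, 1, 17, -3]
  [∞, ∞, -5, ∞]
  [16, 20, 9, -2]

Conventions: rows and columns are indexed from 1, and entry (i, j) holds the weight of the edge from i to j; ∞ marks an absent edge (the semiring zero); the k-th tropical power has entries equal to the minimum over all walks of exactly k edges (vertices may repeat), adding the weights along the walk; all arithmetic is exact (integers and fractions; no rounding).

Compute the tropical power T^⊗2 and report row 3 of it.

T^⊗2:
  [-5, 3, -9, -1]
  [-6, -5, -11, -5]
  [∞, ∞, -10, ∞]
  [13, 18, 4, -4]
Answer: row 3 of T^⊗2 = [∞, ∞, -10, ∞]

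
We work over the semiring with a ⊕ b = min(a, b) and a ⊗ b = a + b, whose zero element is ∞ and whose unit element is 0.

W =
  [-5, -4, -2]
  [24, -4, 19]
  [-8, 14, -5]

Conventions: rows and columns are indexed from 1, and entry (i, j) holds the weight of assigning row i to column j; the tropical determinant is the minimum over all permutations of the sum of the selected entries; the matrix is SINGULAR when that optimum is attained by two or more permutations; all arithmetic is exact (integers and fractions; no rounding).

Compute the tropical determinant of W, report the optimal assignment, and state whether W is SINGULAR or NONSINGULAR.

σ = (1, 2, 3): (-5) + (-4) + (-5) = -14
σ = (1, 3, 2): (-5) + 19 + 14 = 28
σ = (2, 1, 3): (-4) + 24 + (-5) = 15
σ = (2, 3, 1): (-4) + 19 + (-8) = 7
σ = (3, 1, 2): (-2) + 24 + 14 = 36
σ = (3, 2, 1): (-2) + (-4) + (-8) = -14
Optimal value attained by: σ = (1, 2, 3).
Answer: det⊕(W) = -14; verdict: SINGULAR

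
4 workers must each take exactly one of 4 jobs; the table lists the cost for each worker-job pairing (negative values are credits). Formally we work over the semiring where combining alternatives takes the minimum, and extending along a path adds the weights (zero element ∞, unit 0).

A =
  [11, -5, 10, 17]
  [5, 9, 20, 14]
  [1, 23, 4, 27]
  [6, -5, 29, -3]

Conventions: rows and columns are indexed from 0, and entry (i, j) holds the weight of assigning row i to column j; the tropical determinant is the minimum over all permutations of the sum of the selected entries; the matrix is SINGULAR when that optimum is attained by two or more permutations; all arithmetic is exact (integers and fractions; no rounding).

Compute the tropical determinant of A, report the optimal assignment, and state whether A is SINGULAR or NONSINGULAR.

σ = (0, 1, 2, 3): 11 + 9 + 4 + (-3) = 21
σ = (0, 1, 3, 2): 11 + 9 + 27 + 29 = 76
σ = (0, 2, 1, 3): 11 + 20 + 23 + (-3) = 51
σ = (0, 2, 3, 1): 11 + 20 + 27 + (-5) = 53
σ = (0, 3, 1, 2): 11 + 14 + 23 + 29 = 77
σ = (0, 3, 2, 1): 11 + 14 + 4 + (-5) = 24
σ = (1, 0, 2, 3): (-5) + 5 + 4 + (-3) = 1
σ = (1, 0, 3, 2): (-5) + 5 + 27 + 29 = 56
σ = (1, 2, 0, 3): (-5) + 20 + 1 + (-3) = 13
σ = (1, 2, 3, 0): (-5) + 20 + 27 + 6 = 48
σ = (1, 3, 0, 2): (-5) + 14 + 1 + 29 = 39
σ = (1, 3, 2, 0): (-5) + 14 + 4 + 6 = 19
σ = (2, 0, 1, 3): 10 + 5 + 23 + (-3) = 35
σ = (2, 0, 3, 1): 10 + 5 + 27 + (-5) = 37
σ = (2, 1, 0, 3): 10 + 9 + 1 + (-3) = 17
σ = (2, 1, 3, 0): 10 + 9 + 27 + 6 = 52
σ = (2, 3, 0, 1): 10 + 14 + 1 + (-5) = 20
σ = (2, 3, 1, 0): 10 + 14 + 23 + 6 = 53
σ = (3, 0, 1, 2): 17 + 5 + 23 + 29 = 74
σ = (3, 0, 2, 1): 17 + 5 + 4 + (-5) = 21
σ = (3, 1, 0, 2): 17 + 9 + 1 + 29 = 56
σ = (3, 1, 2, 0): 17 + 9 + 4 + 6 = 36
σ = (3, 2, 0, 1): 17 + 20 + 1 + (-5) = 33
σ = (3, 2, 1, 0): 17 + 20 + 23 + 6 = 66
Optimal value attained by: σ = (1, 0, 2, 3).
Answer: det⊕(A) = 1; verdict: NONSINGULAR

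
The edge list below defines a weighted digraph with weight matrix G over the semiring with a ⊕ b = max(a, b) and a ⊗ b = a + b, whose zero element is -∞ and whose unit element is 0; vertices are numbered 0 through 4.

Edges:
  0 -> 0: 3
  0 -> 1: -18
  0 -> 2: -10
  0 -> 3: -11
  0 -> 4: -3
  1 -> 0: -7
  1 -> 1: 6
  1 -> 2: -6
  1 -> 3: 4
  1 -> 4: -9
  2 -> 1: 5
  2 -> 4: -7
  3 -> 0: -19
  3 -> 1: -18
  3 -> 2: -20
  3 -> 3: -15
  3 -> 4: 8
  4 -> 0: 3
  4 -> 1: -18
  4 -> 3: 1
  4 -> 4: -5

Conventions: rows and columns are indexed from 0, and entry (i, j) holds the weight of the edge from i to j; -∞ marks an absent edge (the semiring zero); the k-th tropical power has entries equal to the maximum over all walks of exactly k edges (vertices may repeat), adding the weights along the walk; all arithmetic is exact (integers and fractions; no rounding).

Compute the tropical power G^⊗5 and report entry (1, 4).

G^⊗2:
  [6, -5, -7, -2, 0]
  [-1, 12, 0, 10, 12]
  [-2, 11, -1, 9, -4]
  [11, -10, -24, 9, 3]
  [6, -12, -7, -4, 9]
G^⊗3:
  [9, 1, -4, 1, 6]
  [15, 18, 6, 16, 18]
  [4, 17, 5, 15, 17]
  [14, -4, 1, 4, 17]
  [12, -2, -4, 10, 4]
G^⊗4:
  [12, 7, -1, 7, 9]
  [21, 24, 12, 22, 24]
  [20, 23, 11, 21, 23]
  [20, 6, 4, 18, 12]
  [15, 4, 2, 5, 18]
G^⊗5:
  [15, 13, 2, 11, 15]
  [27, 30, 18, 28, 30]
  [26, 29, 17, 27, 29]
  [23, 12, 10, 13, 26]
  [21, 10, 5, 19, 13]
Key observation: the optimum is the walk 1->1->1->1->3->4, with weight 6 + 6 + 6 + 4 + 8 = 30.
Optimal value attained by: walk 1->1->1->1->3->4.
Answer: (G^⊗5)[1][4] = 30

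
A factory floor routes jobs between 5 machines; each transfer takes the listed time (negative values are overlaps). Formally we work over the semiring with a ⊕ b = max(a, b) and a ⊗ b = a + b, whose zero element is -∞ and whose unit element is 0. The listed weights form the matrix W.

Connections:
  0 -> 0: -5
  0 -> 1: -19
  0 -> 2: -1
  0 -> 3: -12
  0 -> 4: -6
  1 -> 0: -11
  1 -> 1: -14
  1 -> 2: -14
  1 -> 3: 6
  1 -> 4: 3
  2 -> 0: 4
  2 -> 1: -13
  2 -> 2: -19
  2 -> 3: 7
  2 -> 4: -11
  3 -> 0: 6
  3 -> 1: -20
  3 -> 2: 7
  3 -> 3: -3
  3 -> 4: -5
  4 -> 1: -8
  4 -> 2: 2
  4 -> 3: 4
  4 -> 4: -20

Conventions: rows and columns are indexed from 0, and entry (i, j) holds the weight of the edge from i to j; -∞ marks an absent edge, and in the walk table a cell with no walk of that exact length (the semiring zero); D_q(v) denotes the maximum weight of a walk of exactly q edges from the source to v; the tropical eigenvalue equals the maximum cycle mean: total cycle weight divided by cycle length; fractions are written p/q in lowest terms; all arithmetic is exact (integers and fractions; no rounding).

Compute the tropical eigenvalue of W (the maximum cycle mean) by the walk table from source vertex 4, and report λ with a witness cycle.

q=0: [-∞, -∞, -∞, -∞, 0]
q=1: [-∞, -8, 2, 4, -20]
q=2: [10, -11, 11, 9, -1]
q=3: [15, -2, 16, 18, 4]
q=4: [24, 3, 25, 23, 13]
q=5: [29, 12, 30, 32, 18]
Optimal cycle mean attained by: cycle 2->3->2, total 7 + 7, length 2.
Answer: λ = 7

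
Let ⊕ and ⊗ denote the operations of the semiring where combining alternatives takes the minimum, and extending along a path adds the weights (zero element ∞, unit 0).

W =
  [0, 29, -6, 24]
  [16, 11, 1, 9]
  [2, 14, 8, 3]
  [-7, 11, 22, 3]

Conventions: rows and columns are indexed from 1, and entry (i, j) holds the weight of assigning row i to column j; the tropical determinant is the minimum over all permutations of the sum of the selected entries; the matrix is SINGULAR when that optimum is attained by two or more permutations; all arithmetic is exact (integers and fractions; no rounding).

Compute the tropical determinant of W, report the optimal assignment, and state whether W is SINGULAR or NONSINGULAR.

σ = (1, 2, 3, 4): 0 + 11 + 8 + 3 = 22
σ = (1, 2, 4, 3): 0 + 11 + 3 + 22 = 36
σ = (1, 3, 2, 4): 0 + 1 + 14 + 3 = 18
σ = (1, 3, 4, 2): 0 + 1 + 3 + 11 = 15
σ = (1, 4, 2, 3): 0 + 9 + 14 + 22 = 45
σ = (1, 4, 3, 2): 0 + 9 + 8 + 11 = 28
σ = (2, 1, 3, 4): 29 + 16 + 8 + 3 = 56
σ = (2, 1, 4, 3): 29 + 16 + 3 + 22 = 70
σ = (2, 3, 1, 4): 29 + 1 + 2 + 3 = 35
σ = (2, 3, 4, 1): 29 + 1 + 3 + (-7) = 26
σ = (2, 4, 1, 3): 29 + 9 + 2 + 22 = 62
σ = (2, 4, 3, 1): 29 + 9 + 8 + (-7) = 39
σ = (3, 1, 2, 4): (-6) + 16 + 14 + 3 = 27
σ = (3, 1, 4, 2): (-6) + 16 + 3 + 11 = 24
σ = (3, 2, 1, 4): (-6) + 11 + 2 + 3 = 10
σ = (3, 2, 4, 1): (-6) + 11 + 3 + (-7) = 1
σ = (3, 4, 1, 2): (-6) + 9 + 2 + 11 = 16
σ = (3, 4, 2, 1): (-6) + 9 + 14 + (-7) = 10
σ = (4, 1, 2, 3): 24 + 16 + 14 + 22 = 76
σ = (4, 1, 3, 2): 24 + 16 + 8 + 11 = 59
σ = (4, 2, 1, 3): 24 + 11 + 2 + 22 = 59
σ = (4, 2, 3, 1): 24 + 11 + 8 + (-7) = 36
σ = (4, 3, 1, 2): 24 + 1 + 2 + 11 = 38
σ = (4, 3, 2, 1): 24 + 1 + 14 + (-7) = 32
Optimal value attained by: σ = (3, 2, 4, 1).
Answer: det⊕(W) = 1; verdict: NONSINGULAR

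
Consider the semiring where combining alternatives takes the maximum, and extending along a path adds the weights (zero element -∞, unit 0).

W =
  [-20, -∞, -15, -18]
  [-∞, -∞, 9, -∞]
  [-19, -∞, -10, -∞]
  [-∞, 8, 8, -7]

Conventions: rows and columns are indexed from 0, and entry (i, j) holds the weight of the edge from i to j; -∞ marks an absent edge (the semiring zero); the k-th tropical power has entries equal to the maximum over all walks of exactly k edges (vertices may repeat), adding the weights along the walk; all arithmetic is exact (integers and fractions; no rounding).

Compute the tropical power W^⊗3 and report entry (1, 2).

W^⊗2:
  [-34, -10, -10, -25]
  [-10, -∞, -1, -∞]
  [-29, -∞, -20, -37]
  [-11, 1, 17, -14]
W^⊗3:
  [-29, -17, -1, -32]
  [-20, -∞, -11, -28]
  [-39, -29, -29, -44]
  [-2, -6, 10, -21]
Key observation: the optimum is the walk 1->2->2->2, with weight 9 + (-10) + (-10) = -11.
Optimal value attained by: walk 1->2->2->2.
Answer: (W^⊗3)[1][2] = -11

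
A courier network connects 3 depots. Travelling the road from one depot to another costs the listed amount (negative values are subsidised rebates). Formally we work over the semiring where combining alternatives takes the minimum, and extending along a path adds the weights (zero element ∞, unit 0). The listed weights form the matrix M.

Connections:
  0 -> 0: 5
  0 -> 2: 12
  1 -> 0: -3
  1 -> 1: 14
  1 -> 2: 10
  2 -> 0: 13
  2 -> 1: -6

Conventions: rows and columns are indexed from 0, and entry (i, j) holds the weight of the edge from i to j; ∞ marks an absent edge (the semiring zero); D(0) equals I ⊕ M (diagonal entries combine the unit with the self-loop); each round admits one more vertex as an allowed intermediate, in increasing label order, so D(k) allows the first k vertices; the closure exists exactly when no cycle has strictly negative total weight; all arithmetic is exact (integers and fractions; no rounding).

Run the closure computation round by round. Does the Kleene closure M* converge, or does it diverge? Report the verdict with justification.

D(0):
  [0, ∞, 12]
  [-3, 0, 10]
  [13, -6, 0]
D(1):
  [0, ∞, 12]
  [-3, 0, 9]
  [13, -6, 0]
D(2):
  [0, ∞, 12]
  [-3, 0, 9]
  [-9, -6, 0]
D(3):
  [0, 6, 12]
  [-3, 0, 9]
  [-9, -6, 0]
Key observation: every diagonal entry stays at the unit through all rounds, so no improving cycle exists.
Answer: CONVERGES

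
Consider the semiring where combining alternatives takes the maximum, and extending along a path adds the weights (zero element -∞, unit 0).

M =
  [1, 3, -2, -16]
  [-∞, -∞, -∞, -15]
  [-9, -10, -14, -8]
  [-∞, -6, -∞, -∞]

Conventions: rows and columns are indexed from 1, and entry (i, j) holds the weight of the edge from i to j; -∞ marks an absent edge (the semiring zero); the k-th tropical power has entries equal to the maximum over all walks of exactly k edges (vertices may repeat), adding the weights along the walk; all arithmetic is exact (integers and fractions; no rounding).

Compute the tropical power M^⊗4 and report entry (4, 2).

M^⊗2:
  [2, 4, -1, -10]
  [-∞, -21, -∞, -∞]
  [-8, -6, -11, -22]
  [-∞, -∞, -∞, -21]
M^⊗3:
  [3, 5, 0, -9]
  [-∞, -∞, -∞, -36]
  [-7, -5, -10, -19]
  [-∞, -27, -∞, -∞]
M^⊗4:
  [4, 6, 1, -8]
  [-∞, -42, -∞, -∞]
  [-6, -4, -9, -18]
  [-∞, -∞, -∞, -42]
Key observation: no walk of exactly 4 edges connects these vertices, so the entry is the semiring zero.
Answer: (M^⊗4)[4][2] = -∞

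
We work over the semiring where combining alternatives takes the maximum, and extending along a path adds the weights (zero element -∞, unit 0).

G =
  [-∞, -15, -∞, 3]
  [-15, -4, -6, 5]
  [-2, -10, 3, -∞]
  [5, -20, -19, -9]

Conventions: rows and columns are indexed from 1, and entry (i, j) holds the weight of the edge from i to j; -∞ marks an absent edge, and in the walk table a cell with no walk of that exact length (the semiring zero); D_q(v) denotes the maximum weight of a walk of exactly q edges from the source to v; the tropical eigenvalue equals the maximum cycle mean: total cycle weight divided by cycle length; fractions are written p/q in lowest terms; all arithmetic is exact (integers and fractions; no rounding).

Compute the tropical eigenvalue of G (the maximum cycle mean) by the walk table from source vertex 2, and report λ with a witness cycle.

q=0: [-∞, 0, -∞, -∞]
q=1: [-15, -4, -6, 5]
q=2: [10, -8, -3, 1]
q=3: [6, -5, 0, 13]
q=4: [18, -7, 3, 9]
Optimal cycle mean attained by: cycle 1->4->1, total 3 + 5, length 2.
Answer: λ = 4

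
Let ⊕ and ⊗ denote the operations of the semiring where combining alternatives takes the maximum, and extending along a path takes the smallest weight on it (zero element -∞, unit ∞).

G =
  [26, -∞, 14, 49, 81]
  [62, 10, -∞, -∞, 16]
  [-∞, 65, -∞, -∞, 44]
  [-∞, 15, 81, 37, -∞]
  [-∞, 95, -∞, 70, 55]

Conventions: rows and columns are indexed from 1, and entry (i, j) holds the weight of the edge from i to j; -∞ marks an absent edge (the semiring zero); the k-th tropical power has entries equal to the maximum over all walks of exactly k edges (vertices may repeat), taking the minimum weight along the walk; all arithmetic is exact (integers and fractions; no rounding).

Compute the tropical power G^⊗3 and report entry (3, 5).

G^⊗2:
  [26, 81, 49, 70, 55]
  [26, 16, 14, 49, 62]
  [62, 44, -∞, 44, 44]
  [15, 65, 37, 37, 44]
  [62, 55, 70, 55, 55]
G^⊗3:
  [62, 55, 70, 55, 55]
  [26, 62, 49, 62, 55]
  [44, 44, 44, 49, 62]
  [62, 44, 37, 44, 44]
  [55, 65, 55, 55, 62]
Key observation: the optimum is the walk 3->2->1->5, with weight 65 min 62 min 81 = 62.
Optimal value attained by: walk 3->2->1->5.
Answer: (G^⊗3)[3][5] = 62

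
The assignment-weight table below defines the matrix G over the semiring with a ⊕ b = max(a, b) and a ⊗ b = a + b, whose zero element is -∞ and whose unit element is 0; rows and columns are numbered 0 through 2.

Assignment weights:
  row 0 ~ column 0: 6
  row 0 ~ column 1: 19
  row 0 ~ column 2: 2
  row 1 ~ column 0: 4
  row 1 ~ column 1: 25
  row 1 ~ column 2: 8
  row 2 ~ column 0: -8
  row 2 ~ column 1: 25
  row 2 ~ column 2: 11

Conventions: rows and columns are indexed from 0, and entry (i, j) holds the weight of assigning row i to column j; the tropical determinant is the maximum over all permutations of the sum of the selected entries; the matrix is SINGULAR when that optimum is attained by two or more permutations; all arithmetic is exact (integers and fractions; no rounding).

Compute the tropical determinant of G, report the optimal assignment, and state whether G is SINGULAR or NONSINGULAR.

σ = (0, 1, 2): 6 + 25 + 11 = 42
σ = (0, 2, 1): 6 + 8 + 25 = 39
σ = (1, 0, 2): 19 + 4 + 11 = 34
σ = (1, 2, 0): 19 + 8 + (-8) = 19
σ = (2, 0, 1): 2 + 4 + 25 = 31
σ = (2, 1, 0): 2 + 25 + (-8) = 19
Optimal value attained by: σ = (0, 1, 2).
Answer: det⊕(G) = 42; verdict: NONSINGULAR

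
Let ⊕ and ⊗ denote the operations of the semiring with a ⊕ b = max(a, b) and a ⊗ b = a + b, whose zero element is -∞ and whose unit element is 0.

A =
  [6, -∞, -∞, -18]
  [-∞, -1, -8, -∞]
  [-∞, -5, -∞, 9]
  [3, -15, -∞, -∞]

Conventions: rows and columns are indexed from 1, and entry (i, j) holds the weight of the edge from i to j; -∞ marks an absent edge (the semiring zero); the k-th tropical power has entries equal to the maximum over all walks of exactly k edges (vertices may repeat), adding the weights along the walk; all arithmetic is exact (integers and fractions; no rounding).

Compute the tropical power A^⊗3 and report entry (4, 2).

A^⊗2:
  [12, -33, -∞, -12]
  [-∞, -2, -9, 1]
  [12, -6, -13, -∞]
  [9, -16, -23, -15]
A^⊗3:
  [18, -27, -41, -6]
  [4, -3, -10, 0]
  [18, -7, -14, -4]
  [15, -17, -24, -9]
Key observation: the optimum is the walk 4->2->2->2, with weight (-15) + (-1) + (-1) = -17.
Optimal value attained by: walk 4->2->2->2.
Answer: (A^⊗3)[4][2] = -17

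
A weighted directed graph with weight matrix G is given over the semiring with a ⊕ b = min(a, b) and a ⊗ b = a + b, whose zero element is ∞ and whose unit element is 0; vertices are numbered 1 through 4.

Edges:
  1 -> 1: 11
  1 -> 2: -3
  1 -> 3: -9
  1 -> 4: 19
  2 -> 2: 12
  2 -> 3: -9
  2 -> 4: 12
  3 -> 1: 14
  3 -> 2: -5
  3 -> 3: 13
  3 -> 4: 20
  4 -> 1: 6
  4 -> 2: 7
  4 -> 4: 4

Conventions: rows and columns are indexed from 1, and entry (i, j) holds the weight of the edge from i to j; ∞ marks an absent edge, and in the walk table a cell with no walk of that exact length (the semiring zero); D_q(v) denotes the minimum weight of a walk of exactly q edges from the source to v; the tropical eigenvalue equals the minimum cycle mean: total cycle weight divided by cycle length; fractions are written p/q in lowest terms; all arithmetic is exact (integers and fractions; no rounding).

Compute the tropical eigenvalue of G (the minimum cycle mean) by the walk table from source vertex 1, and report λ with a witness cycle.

q=0: [0, ∞, ∞, ∞]
q=1: [11, -3, -9, 19]
q=2: [5, -14, -12, 9]
q=3: [2, -17, -23, -2]
q=4: [-9, -28, -26, -5]
Optimal cycle mean attained by: cycle 2->3->2, total (-9) + (-5), length 2.
Answer: λ = -7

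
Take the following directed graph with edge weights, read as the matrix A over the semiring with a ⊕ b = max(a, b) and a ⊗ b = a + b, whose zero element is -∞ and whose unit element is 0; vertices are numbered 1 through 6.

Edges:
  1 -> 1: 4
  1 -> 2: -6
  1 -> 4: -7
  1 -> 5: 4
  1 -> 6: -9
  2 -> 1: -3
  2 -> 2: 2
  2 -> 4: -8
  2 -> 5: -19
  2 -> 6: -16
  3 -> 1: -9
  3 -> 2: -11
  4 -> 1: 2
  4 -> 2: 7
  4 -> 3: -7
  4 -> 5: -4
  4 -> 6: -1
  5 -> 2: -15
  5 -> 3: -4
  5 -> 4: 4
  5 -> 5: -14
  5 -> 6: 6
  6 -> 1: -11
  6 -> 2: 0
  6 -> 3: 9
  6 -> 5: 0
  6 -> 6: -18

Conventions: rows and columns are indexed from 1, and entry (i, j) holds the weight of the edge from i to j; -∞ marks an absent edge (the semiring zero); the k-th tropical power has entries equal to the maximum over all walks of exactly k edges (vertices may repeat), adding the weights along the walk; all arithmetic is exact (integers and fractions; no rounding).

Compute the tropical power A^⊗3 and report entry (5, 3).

A^⊗2:
  [8, 0, 0, 8, 8, 10]
  [1, 4, -7, -6, 1, -9]
  [-5, -9, -∞, -16, -5, -18]
  [6, 9, 8, 0, 6, 2]
  [6, 11, 15, -10, 6, 3]
  [0, 2, -4, 4, -7, 6]
A^⊗3:
  [12, 15, 19, 12, 12, 14]
  [5, 6, 0, 5, 5, 7]
  [-1, -7, -9, -1, -1, 1]
  [10, 11, 11, 10, 10, 12]
  [10, 13, 12, 10, 10, 12]
  [6, 11, 15, -3, 6, 3]
Key observation: the optimum is the walk 5->4->6->3, with weight 4 + (-1) + 9 = 12.
Optimal value attained by: walk 5->4->6->3.
Answer: (A^⊗3)[5][3] = 12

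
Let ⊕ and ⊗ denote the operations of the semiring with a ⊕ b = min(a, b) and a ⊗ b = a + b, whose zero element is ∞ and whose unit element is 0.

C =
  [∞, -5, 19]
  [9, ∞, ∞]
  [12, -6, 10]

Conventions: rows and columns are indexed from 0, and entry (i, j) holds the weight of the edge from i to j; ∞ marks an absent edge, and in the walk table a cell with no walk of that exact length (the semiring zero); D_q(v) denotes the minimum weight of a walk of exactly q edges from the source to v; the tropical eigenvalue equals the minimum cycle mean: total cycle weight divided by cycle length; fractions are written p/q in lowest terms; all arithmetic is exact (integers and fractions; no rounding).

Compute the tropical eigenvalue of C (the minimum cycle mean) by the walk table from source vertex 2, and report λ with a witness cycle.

q=0: [∞, ∞, 0]
q=1: [12, -6, 10]
q=2: [3, 4, 20]
q=3: [13, -2, 22]
Optimal cycle mean attained by: cycle 0->1->0, total (-5) + 9, length 2.
Answer: λ = 2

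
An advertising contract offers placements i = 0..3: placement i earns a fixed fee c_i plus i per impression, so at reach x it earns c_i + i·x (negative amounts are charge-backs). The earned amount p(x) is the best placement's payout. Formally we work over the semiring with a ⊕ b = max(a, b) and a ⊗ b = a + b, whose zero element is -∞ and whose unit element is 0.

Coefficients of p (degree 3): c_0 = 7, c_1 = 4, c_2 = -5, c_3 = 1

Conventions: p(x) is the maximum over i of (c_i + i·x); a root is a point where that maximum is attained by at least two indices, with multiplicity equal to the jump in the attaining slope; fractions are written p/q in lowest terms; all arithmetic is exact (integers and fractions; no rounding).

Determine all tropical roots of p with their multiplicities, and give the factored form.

hull edge (i=0, c=7) to (i=3, c=1): slope -2, span 3
Factored form: p(x) = 1 ⊗ (x ⊕ 2) ⊗ (x ⊕ 2) ⊗ (x ⊕ 2)
Answer: roots = 2 (mult 3)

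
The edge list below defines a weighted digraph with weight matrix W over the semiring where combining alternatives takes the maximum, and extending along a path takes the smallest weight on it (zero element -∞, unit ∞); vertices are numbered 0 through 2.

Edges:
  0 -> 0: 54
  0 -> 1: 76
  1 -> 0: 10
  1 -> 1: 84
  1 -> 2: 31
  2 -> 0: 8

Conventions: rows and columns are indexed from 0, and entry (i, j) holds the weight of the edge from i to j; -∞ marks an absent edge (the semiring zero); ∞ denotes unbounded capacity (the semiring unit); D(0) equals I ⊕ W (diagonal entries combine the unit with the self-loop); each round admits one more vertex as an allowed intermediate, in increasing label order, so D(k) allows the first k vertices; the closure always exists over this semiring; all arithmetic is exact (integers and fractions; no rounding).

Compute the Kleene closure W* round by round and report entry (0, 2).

D(0):
  [∞, 76, -∞]
  [10, ∞, 31]
  [8, -∞, ∞]
D(1):
  [∞, 76, -∞]
  [10, ∞, 31]
  [8, 8, ∞]
D(2):
  [∞, 76, 31]
  [10, ∞, 31]
  [8, 8, ∞]
D(3):
  [∞, 76, 31]
  [10, ∞, 31]
  [8, 8, ∞]
Answer: W*[0][2] = 31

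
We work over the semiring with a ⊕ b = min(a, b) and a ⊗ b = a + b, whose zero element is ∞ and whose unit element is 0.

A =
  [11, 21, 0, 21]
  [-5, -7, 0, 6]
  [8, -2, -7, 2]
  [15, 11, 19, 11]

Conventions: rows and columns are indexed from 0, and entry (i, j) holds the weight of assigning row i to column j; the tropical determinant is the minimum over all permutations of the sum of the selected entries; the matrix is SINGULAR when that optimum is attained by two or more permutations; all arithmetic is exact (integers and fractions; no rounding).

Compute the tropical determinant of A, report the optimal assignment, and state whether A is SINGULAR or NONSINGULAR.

σ = (0, 1, 2, 3): 11 + (-7) + (-7) + 11 = 8
σ = (0, 1, 3, 2): 11 + (-7) + 2 + 19 = 25
σ = (0, 2, 1, 3): 11 + 0 + (-2) + 11 = 20
σ = (0, 2, 3, 1): 11 + 0 + 2 + 11 = 24
σ = (0, 3, 1, 2): 11 + 6 + (-2) + 19 = 34
σ = (0, 3, 2, 1): 11 + 6 + (-7) + 11 = 21
σ = (1, 0, 2, 3): 21 + (-5) + (-7) + 11 = 20
σ = (1, 0, 3, 2): 21 + (-5) + 2 + 19 = 37
σ = (1, 2, 0, 3): 21 + 0 + 8 + 11 = 40
σ = (1, 2, 3, 0): 21 + 0 + 2 + 15 = 38
σ = (1, 3, 0, 2): 21 + 6 + 8 + 19 = 54
σ = (1, 3, 2, 0): 21 + 6 + (-7) + 15 = 35
σ = (2, 0, 1, 3): 0 + (-5) + (-2) + 11 = 4
σ = (2, 0, 3, 1): 0 + (-5) + 2 + 11 = 8
σ = (2, 1, 0, 3): 0 + (-7) + 8 + 11 = 12
σ = (2, 1, 3, 0): 0 + (-7) + 2 + 15 = 10
σ = (2, 3, 0, 1): 0 + 6 + 8 + 11 = 25
σ = (2, 3, 1, 0): 0 + 6 + (-2) + 15 = 19
σ = (3, 0, 1, 2): 21 + (-5) + (-2) + 19 = 33
σ = (3, 0, 2, 1): 21 + (-5) + (-7) + 11 = 20
σ = (3, 1, 0, 2): 21 + (-7) + 8 + 19 = 41
σ = (3, 1, 2, 0): 21 + (-7) + (-7) + 15 = 22
σ = (3, 2, 0, 1): 21 + 0 + 8 + 11 = 40
σ = (3, 2, 1, 0): 21 + 0 + (-2) + 15 = 34
Optimal value attained by: σ = (2, 0, 1, 3).
Answer: det⊕(A) = 4; verdict: NONSINGULAR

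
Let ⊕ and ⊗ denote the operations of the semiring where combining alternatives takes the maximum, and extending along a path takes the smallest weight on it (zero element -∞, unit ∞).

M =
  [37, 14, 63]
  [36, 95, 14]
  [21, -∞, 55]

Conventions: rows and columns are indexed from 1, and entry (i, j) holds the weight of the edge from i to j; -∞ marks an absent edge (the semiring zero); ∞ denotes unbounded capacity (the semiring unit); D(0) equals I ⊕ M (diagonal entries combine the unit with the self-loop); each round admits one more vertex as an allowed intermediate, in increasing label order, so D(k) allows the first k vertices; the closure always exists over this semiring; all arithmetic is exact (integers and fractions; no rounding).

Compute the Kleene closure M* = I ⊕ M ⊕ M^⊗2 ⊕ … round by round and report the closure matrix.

D(0):
  [∞, 14, 63]
  [36, ∞, 14]
  [21, -∞, ∞]
D(1):
  [∞, 14, 63]
  [36, ∞, 36]
  [21, 14, ∞]
D(2):
  [∞, 14, 63]
  [36, ∞, 36]
  [21, 14, ∞]
D(3):
  [∞, 14, 63]
  [36, ∞, 36]
  [21, 14, ∞]
Answer: M* = [[∞, 14, 63], [36, ∞, 36], [21, 14, ∞]]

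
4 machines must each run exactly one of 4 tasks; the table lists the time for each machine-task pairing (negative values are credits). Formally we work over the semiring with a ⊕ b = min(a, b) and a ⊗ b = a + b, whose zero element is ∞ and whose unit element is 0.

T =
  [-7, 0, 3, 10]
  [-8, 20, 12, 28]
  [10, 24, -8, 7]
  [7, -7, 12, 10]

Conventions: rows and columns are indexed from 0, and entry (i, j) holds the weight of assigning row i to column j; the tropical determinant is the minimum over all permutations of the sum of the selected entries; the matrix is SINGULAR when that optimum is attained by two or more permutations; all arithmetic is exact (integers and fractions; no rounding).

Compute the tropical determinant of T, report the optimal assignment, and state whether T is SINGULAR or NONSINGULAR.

σ = (0, 1, 2, 3): (-7) + 20 + (-8) + 10 = 15
σ = (0, 1, 3, 2): (-7) + 20 + 7 + 12 = 32
σ = (0, 2, 1, 3): (-7) + 12 + 24 + 10 = 39
σ = (0, 2, 3, 1): (-7) + 12 + 7 + (-7) = 5
σ = (0, 3, 1, 2): (-7) + 28 + 24 + 12 = 57
σ = (0, 3, 2, 1): (-7) + 28 + (-8) + (-7) = 6
σ = (1, 0, 2, 3): 0 + (-8) + (-8) + 10 = -6
σ = (1, 0, 3, 2): 0 + (-8) + 7 + 12 = 11
σ = (1, 2, 0, 3): 0 + 12 + 10 + 10 = 32
σ = (1, 2, 3, 0): 0 + 12 + 7 + 7 = 26
σ = (1, 3, 0, 2): 0 + 28 + 10 + 12 = 50
σ = (1, 3, 2, 0): 0 + 28 + (-8) + 7 = 27
σ = (2, 0, 1, 3): 3 + (-8) + 24 + 10 = 29
σ = (2, 0, 3, 1): 3 + (-8) + 7 + (-7) = -5
σ = (2, 1, 0, 3): 3 + 20 + 10 + 10 = 43
σ = (2, 1, 3, 0): 3 + 20 + 7 + 7 = 37
σ = (2, 3, 0, 1): 3 + 28 + 10 + (-7) = 34
σ = (2, 3, 1, 0): 3 + 28 + 24 + 7 = 62
σ = (3, 0, 1, 2): 10 + (-8) + 24 + 12 = 38
σ = (3, 0, 2, 1): 10 + (-8) + (-8) + (-7) = -13
σ = (3, 1, 0, 2): 10 + 20 + 10 + 12 = 52
σ = (3, 1, 2, 0): 10 + 20 + (-8) + 7 = 29
σ = (3, 2, 0, 1): 10 + 12 + 10 + (-7) = 25
σ = (3, 2, 1, 0): 10 + 12 + 24 + 7 = 53
Optimal value attained by: σ = (3, 0, 2, 1).
Answer: det⊕(T) = -13; verdict: NONSINGULAR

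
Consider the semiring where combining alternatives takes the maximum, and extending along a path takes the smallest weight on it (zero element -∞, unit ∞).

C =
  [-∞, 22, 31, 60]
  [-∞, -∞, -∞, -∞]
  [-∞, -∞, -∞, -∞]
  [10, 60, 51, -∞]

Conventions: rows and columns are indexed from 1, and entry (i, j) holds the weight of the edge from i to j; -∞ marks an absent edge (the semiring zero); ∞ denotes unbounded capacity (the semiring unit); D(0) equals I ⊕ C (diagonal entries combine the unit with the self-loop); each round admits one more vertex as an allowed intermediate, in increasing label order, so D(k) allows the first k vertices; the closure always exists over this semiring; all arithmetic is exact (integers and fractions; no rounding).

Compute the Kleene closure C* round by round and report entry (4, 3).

D(0):
  [∞, 22, 31, 60]
  [-∞, ∞, -∞, -∞]
  [-∞, -∞, ∞, -∞]
  [10, 60, 51, ∞]
D(1):
  [∞, 22, 31, 60]
  [-∞, ∞, -∞, -∞]
  [-∞, -∞, ∞, -∞]
  [10, 60, 51, ∞]
D(2):
  [∞, 22, 31, 60]
  [-∞, ∞, -∞, -∞]
  [-∞, -∞, ∞, -∞]
  [10, 60, 51, ∞]
D(3):
  [∞, 22, 31, 60]
  [-∞, ∞, -∞, -∞]
  [-∞, -∞, ∞, -∞]
  [10, 60, 51, ∞]
D(4):
  [∞, 60, 51, 60]
  [-∞, ∞, -∞, -∞]
  [-∞, -∞, ∞, -∞]
  [10, 60, 51, ∞]
Answer: C*[4][3] = 51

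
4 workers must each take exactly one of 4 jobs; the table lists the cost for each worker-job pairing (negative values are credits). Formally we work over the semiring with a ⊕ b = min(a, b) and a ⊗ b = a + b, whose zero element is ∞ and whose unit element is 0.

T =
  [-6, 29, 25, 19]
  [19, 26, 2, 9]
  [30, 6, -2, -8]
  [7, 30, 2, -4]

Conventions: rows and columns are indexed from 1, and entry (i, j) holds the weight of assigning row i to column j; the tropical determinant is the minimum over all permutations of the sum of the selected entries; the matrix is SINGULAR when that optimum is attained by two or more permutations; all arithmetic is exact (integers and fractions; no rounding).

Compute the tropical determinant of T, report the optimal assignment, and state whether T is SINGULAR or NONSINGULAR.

σ = (1, 2, 3, 4): (-6) + 26 + (-2) + (-4) = 14
σ = (1, 2, 4, 3): (-6) + 26 + (-8) + 2 = 14
σ = (1, 3, 2, 4): (-6) + 2 + 6 + (-4) = -2
σ = (1, 3, 4, 2): (-6) + 2 + (-8) + 30 = 18
σ = (1, 4, 2, 3): (-6) + 9 + 6 + 2 = 11
σ = (1, 4, 3, 2): (-6) + 9 + (-2) + 30 = 31
σ = (2, 1, 3, 4): 29 + 19 + (-2) + (-4) = 42
σ = (2, 1, 4, 3): 29 + 19 + (-8) + 2 = 42
σ = (2, 3, 1, 4): 29 + 2 + 30 + (-4) = 57
σ = (2, 3, 4, 1): 29 + 2 + (-8) + 7 = 30
σ = (2, 4, 1, 3): 29 + 9 + 30 + 2 = 70
σ = (2, 4, 3, 1): 29 + 9 + (-2) + 7 = 43
σ = (3, 1, 2, 4): 25 + 19 + 6 + (-4) = 46
σ = (3, 1, 4, 2): 25 + 19 + (-8) + 30 = 66
σ = (3, 2, 1, 4): 25 + 26 + 30 + (-4) = 77
σ = (3, 2, 4, 1): 25 + 26 + (-8) + 7 = 50
σ = (3, 4, 1, 2): 25 + 9 + 30 + 30 = 94
σ = (3, 4, 2, 1): 25 + 9 + 6 + 7 = 47
σ = (4, 1, 2, 3): 19 + 19 + 6 + 2 = 46
σ = (4, 1, 3, 2): 19 + 19 + (-2) + 30 = 66
σ = (4, 2, 1, 3): 19 + 26 + 30 + 2 = 77
σ = (4, 2, 3, 1): 19 + 26 + (-2) + 7 = 50
σ = (4, 3, 1, 2): 19 + 2 + 30 + 30 = 81
σ = (4, 3, 2, 1): 19 + 2 + 6 + 7 = 34
Optimal value attained by: σ = (1, 3, 2, 4).
Answer: det⊕(T) = -2; verdict: NONSINGULAR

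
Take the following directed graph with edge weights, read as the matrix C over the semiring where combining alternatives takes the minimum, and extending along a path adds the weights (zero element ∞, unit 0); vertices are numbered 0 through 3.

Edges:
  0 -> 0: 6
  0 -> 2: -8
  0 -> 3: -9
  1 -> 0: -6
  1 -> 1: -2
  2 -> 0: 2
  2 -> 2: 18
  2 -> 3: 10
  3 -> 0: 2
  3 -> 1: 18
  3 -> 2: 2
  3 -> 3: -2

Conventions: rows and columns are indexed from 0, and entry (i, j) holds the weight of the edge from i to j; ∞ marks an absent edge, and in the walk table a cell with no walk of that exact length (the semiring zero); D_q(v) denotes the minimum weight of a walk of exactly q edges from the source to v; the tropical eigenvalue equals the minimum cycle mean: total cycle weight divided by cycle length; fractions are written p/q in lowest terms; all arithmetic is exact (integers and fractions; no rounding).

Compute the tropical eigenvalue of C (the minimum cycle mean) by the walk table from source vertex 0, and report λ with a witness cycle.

q=0: [0, ∞, ∞, ∞]
q=1: [6, ∞, -8, -9]
q=2: [-7, 9, -7, -11]
q=3: [-9, 7, -15, -16]
q=4: [-14, 2, -17, -18]
Optimal cycle mean attained by: cycle 0->3->0, total (-9) + 2, length 2.
Answer: λ = -7/2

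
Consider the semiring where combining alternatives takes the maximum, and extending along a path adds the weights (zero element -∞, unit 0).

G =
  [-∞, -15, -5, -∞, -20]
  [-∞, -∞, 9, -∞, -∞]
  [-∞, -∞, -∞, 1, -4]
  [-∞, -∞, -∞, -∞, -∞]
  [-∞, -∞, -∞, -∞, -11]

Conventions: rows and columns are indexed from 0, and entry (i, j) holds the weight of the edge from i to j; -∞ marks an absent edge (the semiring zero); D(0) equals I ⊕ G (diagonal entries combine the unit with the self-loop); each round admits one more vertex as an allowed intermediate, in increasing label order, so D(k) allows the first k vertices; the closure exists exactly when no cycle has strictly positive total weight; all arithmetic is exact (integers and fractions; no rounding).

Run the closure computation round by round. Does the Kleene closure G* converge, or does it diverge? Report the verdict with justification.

D(0):
  [0, -15, -5, -∞, -20]
  [-∞, 0, 9, -∞, -∞]
  [-∞, -∞, 0, 1, -4]
  [-∞, -∞, -∞, 0, -∞]
  [-∞, -∞, -∞, -∞, 0]
D(1):
  [0, -15, -5, -∞, -20]
  [-∞, 0, 9, -∞, -∞]
  [-∞, -∞, 0, 1, -4]
  [-∞, -∞, -∞, 0, -∞]
  [-∞, -∞, -∞, -∞, 0]
D(2):
  [0, -15, -5, -∞, -20]
  [-∞, 0, 9, -∞, -∞]
  [-∞, -∞, 0, 1, -4]
  [-∞, -∞, -∞, 0, -∞]
  [-∞, -∞, -∞, -∞, 0]
D(3):
  [0, -15, -5, -4, -9]
  [-∞, 0, 9, 10, 5]
  [-∞, -∞, 0, 1, -4]
  [-∞, -∞, -∞, 0, -∞]
  [-∞, -∞, -∞, -∞, 0]
D(4):
  [0, -15, -5, -4, -9]
  [-∞, 0, 9, 10, 5]
  [-∞, -∞, 0, 1, -4]
  [-∞, -∞, -∞, 0, -∞]
  [-∞, -∞, -∞, -∞, 0]
D(5):
  [0, -15, -5, -4, -9]
  [-∞, 0, 9, 10, 5]
  [-∞, -∞, 0, 1, -4]
  [-∞, -∞, -∞, 0, -∞]
  [-∞, -∞, -∞, -∞, 0]
Key observation: every diagonal entry stays at the unit through all rounds, so no improving cycle exists.
Answer: CONVERGES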